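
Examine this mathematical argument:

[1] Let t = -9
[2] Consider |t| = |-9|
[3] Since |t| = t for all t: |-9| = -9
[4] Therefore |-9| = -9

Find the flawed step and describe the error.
Step 3: Since |t| = t for all t: |-9| = -9

Step 3 incorrectly states that |t| = t for all t. The correct definition is |t| = t when t >= 0, and |t| = -t when t < 0. Since -9 < 0, we have |-9| = -(-9) = 9, not -9.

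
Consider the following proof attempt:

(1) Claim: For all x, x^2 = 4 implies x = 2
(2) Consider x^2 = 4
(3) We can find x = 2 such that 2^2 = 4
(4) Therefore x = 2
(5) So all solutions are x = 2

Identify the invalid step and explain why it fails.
Step 4: Therefore x = 2

Step 4 incorrectly concludes that x = 2 is the only solution. The proof shows that x = 2 is A solution (existence), but does not show it is the ONLY solution (uniqueness). In fact, x = -2 is also a solution since (-2)^2 = 4. Finding one solution doesn't prove there are no others.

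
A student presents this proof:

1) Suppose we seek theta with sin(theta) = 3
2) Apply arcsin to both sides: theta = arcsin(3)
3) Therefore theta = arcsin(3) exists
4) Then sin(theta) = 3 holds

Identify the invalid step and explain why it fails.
Step 2: Apply arcsin to both sides: theta = arcsin(3)

Step 2 applies arcsin to 3. However, arcsin(x) is only defined for x in [-1, 1] because sin(theta) can only produce values in that range. Since |3| > 1, arcsin(3) is undefined. There is no angle whose sine equals 3.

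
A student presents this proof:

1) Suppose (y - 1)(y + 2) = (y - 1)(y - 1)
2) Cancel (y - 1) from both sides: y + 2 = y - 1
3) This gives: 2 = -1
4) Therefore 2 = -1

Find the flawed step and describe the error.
Step 2: Cancel (y - 1) from both sides: y + 2 = y - 1

Step 2 cancels (y - 1) from both sides. This is only valid if (y - 1) ≠ 0, i.e., y ≠ 1. When y = 1, both sides equal zero regardless of the other factors. The correct approach requires considering y = 1 as a separate case.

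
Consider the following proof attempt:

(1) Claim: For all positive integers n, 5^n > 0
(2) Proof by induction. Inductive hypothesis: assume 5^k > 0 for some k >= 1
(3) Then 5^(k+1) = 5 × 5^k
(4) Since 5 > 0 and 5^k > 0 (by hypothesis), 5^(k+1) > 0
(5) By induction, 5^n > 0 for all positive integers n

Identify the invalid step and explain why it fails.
Step 5: By induction, 5^n > 0 for all positive integers n

Step 5 concludes the proof by induction, but no base case was ever established. A valid induction proof requires: (1) a base case proving 5^1 > 0, and (2) an inductive step showing IF 5^k > 0 THEN 5^(k+1) > 0. Steps 2-4 correctly establish the inductive step, but without the base case the conclusion in step 5 does not follow.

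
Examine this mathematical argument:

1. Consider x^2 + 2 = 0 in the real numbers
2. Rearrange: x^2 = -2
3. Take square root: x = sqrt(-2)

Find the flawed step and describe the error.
Step 3: Take square root: x = sqrt(-2)

Step 3 takes the square root of -2, which is negative. In the real number system, the square root of a negative number is undefined. The equation x^2 + 2 = 0 has no real solutions. Square roots of negative numbers only exist in the complex numbers.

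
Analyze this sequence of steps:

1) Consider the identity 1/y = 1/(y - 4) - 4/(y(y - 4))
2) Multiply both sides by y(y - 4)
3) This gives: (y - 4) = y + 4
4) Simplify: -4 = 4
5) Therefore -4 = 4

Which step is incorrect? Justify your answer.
Step 3: This gives: (y - 4) = y + 4

Step 3 makes a sign error when clearing denominators. Multiplying -4/(y(y - 4)) by y(y - 4) gives -4, not +4. The correct result is (y - 4) = y - 4, which is trivially true, not (y - 4) = y + 4. (Step 1 is a valid identity: 1/(y - 4) - 4/(y(y - 4)) = (y - 4)/(y(y - 4)) = 1/y.)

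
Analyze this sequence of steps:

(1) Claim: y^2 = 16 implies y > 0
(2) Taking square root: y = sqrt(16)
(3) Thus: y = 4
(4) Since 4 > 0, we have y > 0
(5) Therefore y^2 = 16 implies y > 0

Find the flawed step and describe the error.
Step 2: Taking square root: y = sqrt(16)

Step 2 takes the square root and assumes the positive root only. The equation y^2 = 16 actually has two solutions: y = 4 and y = -4. The proof silently assumes y > 0 without justification, then uses this assumption to conclude y > 0, which is circular. The counterexample y = -4 shows the claim is false.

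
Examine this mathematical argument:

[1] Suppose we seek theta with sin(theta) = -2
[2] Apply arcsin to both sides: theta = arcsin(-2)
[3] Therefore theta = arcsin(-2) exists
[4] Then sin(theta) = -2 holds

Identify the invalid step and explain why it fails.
Step 2: Apply arcsin to both sides: theta = arcsin(-2)

Step 2 applies arcsin to -2. However, arcsin(x) is only defined for x in [-1, 1] because sin(theta) can only produce values in that range. Since |-2| > 1, arcsin(-2) is undefined. There is no angle whose sine equals -2.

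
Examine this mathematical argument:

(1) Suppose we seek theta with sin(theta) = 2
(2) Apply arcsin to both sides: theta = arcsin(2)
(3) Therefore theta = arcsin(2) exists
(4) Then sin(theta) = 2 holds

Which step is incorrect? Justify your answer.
Step 2: Apply arcsin to both sides: theta = arcsin(2)

Step 2 applies arcsin to 2. However, arcsin(x) is only defined for x in [-1, 1] because sin(theta) can only produce values in that range. Since |2| > 1, arcsin(2) is undefined. There is no angle whose sine equals 2.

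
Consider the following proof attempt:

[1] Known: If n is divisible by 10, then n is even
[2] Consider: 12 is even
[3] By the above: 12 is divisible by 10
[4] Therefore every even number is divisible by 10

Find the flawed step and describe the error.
Step 3: By the above: 12 is divisible by 10

Step 3 commits the fallacy of affirming the consequent. The known fact 'divisible by 10 → even' does NOT imply 'even → divisible by 10'. That would be the converse, which is false. For example, 12 is even but 12 ÷ 10 = 1.20, which is not an integer.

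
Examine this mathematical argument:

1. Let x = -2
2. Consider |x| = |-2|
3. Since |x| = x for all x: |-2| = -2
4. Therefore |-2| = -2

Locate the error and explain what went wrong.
Step 3: Since |x| = x for all x: |-2| = -2

Step 3 incorrectly states that |x| = x for all x. The correct definition is |x| = x when x >= 0, and |x| = -x when x < 0. Since -2 < 0, we have |-2| = -(-2) = 2, not -2.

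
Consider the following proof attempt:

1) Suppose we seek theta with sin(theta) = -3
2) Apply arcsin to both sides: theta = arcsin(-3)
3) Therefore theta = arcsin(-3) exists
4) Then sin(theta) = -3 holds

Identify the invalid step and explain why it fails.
Step 2: Apply arcsin to both sides: theta = arcsin(-3)

Step 2 applies arcsin to -3. However, arcsin(x) is only defined for x in [-1, 1] because sin(theta) can only produce values in that range. Since |-3| > 1, arcsin(-3) is undefined. There is no angle whose sine equals -3.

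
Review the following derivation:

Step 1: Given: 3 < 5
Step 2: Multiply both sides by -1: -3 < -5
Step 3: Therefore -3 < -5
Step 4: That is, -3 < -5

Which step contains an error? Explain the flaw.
Step 2: Multiply both sides by -1: -3 < -5

Step 2 multiplies both sides by -1 but fails to reverse the inequality sign. When multiplying (or dividing) an inequality by a negative number, the direction must be reversed. Since 3 < 5, we should get -3 > -5, i.e., -3 > -5.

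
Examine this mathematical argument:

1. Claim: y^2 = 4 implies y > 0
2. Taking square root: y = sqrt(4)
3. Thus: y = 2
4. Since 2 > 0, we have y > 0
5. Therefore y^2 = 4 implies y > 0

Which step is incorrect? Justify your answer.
Step 2: Taking square root: y = sqrt(4)

Step 2 takes the square root and assumes the positive root only. The equation y^2 = 4 actually has two solutions: y = 2 and y = -2. The proof silently assumes y > 0 without justification, then uses this assumption to conclude y > 0, which is circular. The counterexample y = -2 shows the claim is false.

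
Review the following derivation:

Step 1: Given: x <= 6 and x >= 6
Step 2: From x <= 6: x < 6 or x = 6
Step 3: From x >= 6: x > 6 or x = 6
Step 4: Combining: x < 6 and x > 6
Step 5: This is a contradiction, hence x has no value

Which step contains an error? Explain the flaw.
Step 4: Combining: x < 6 and x > 6

Step 4 incorrectly combines the conditions. From x <= 6 and x >= 6, the intersection is x = 6. The error treats the 'or' cases as 'and' requirements. The correct conclusion is that x = 6 is the unique solution, not that no solution exists.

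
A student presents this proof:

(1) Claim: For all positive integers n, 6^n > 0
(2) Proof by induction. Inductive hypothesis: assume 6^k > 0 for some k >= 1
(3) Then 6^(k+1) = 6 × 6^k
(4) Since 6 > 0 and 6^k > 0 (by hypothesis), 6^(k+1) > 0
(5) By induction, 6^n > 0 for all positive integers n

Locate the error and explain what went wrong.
Step 5: By induction, 6^n > 0 for all positive integers n

Step 5 concludes the proof by induction, but no base case was ever established. A valid induction proof requires: (1) a base case proving 6^1 > 0, and (2) an inductive step showing IF 6^k > 0 THEN 6^(k+1) > 0. Steps 2-4 correctly establish the inductive step, but without the base case the conclusion in step 5 does not follow.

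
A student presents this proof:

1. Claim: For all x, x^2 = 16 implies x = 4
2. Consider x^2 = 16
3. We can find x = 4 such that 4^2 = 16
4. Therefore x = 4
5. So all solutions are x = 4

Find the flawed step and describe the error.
Step 4: Therefore x = 4

Step 4 incorrectly concludes that x = 4 is the only solution. The proof shows that x = 4 is A solution (existence), but does not show it is the ONLY solution (uniqueness). In fact, x = -4 is also a solution since (-4)^2 = 16. Finding one solution doesn't prove there are no others.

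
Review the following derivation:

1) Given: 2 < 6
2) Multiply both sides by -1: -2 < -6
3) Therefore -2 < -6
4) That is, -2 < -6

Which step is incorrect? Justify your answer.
Step 2: Multiply both sides by -1: -2 < -6

Step 2 multiplies both sides by -1 but fails to reverse the inequality sign. When multiplying (or dividing) an inequality by a negative number, the direction must be reversed. Since 2 < 6, we should get -2 > -6, i.e., -2 > -6.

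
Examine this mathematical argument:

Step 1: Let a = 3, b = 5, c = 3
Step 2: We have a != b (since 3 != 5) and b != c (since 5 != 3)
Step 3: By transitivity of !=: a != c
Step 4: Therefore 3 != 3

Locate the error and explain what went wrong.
Step 3: By transitivity of !=: a != c

Step 3 incorrectly applies transitivity to the '!=' relation. Transitivity states: if a R b and b R c, then a R c. However, '!=' is not transitive. Counterexample: 3 != 5 and 5 != 3, but 3 = 3 (both equal 3). Transitivity holds for relations like <, <=, =, but not for !=.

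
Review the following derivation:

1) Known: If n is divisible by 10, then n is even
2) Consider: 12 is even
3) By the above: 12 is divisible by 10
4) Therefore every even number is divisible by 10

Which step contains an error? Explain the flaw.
Step 3: By the above: 12 is divisible by 10

Step 3 commits the fallacy of affirming the consequent. The known fact 'divisible by 10 → even' does NOT imply 'even → divisible by 10'. That would be the converse, which is false. For example, 12 is even but 12 ÷ 10 = 1.20, which is not an integer.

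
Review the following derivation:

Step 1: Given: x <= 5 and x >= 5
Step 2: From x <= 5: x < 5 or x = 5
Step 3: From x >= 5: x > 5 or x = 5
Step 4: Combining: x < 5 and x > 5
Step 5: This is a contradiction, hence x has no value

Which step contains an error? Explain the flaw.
Step 4: Combining: x < 5 and x > 5

Step 4 incorrectly combines the conditions. From x <= 5 and x >= 5, the intersection is x = 5. The error treats the 'or' cases as 'and' requirements. The correct conclusion is that x = 5 is the unique solution, not that no solution exists.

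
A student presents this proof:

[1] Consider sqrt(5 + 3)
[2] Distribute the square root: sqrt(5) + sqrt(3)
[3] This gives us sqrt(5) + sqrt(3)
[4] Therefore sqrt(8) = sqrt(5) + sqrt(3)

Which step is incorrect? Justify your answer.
Step 2: Distribute the square root: sqrt(5) + sqrt(3)

Step 2 incorrectly 'distributes' the square root over addition. The square root function does not distribute: sqrt(a + b) ≠ sqrt(a) + sqrt(b). In fact, sqrt(5 + 3) = sqrt(8) ≈ 2.8284, while sqrt(5) + sqrt(3) ≈ 3.9681.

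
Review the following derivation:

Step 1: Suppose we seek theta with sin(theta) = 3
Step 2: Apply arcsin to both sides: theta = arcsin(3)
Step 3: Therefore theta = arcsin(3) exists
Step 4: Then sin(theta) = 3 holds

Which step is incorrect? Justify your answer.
Step 2: Apply arcsin to both sides: theta = arcsin(3)

Step 2 applies arcsin to 3. However, arcsin(x) is only defined for x in [-1, 1] because sin(theta) can only produce values in that range. Since |3| > 1, arcsin(3) is undefined. There is no angle whose sine equals 3.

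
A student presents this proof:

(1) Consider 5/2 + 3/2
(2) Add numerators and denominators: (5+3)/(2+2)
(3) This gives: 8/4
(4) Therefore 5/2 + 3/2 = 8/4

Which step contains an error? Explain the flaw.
Step 2: Add numerators and denominators: (5+3)/(2+2)

Step 2 incorrectly adds fractions by separately adding numerators and denominators. This is wrong. The correct method requires a common denominator: 5/2 + 3/2 = (5×2 + 3×2)/(2×2) = 16/4 = 4. The method used gives 8/4, which is different.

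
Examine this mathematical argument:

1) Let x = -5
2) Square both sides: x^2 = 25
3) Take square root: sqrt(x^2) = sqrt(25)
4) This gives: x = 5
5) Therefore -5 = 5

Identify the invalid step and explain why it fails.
Step 4: This gives: x = 5

Step 4 incorrectly states that sqrt(x^2) = x. The correct identity is sqrt(x^2) = |x|. Since x = -5 < 0, we have sqrt(x^2) = |-5| = 5, not x = -5.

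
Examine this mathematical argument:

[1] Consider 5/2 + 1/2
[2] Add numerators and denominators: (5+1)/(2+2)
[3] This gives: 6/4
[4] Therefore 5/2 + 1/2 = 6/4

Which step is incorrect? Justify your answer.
Step 2: Add numerators and denominators: (5+1)/(2+2)

Step 2 incorrectly adds fractions by separately adding numerators and denominators. This is wrong. The correct method requires a common denominator: 5/2 + 1/2 = (5×2 + 1×2)/(2×2) = 12/4 = 3. The method used gives 6/4, which is different.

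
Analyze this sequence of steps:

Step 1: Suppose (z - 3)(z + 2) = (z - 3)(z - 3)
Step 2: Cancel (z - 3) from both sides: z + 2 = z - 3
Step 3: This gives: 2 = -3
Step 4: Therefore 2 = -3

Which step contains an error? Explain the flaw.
Step 2: Cancel (z - 3) from both sides: z + 2 = z - 3

Step 2 cancels (z - 3) from both sides. This is only valid if (z - 3) ≠ 0, i.e., z ≠ 3. When z = 3, both sides equal zero regardless of the other factors. The correct approach requires considering z = 3 as a separate case.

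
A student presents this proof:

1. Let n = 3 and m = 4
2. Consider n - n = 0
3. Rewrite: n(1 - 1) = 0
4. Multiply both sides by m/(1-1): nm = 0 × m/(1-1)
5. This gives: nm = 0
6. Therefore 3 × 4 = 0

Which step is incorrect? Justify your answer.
Step 4: Multiply both sides by m/(1-1): nm = 0 × m/(1-1)

Step 4 multiplies both sides by m/(1-1). However, 1-1 = 0, so this is multiplication by m/0, which is undefined. We cannot multiply by an undefined expression.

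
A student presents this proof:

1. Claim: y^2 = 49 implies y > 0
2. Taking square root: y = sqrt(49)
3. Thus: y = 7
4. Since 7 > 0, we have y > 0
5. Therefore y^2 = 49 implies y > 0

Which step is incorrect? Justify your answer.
Step 2: Taking square root: y = sqrt(49)

Step 2 takes the square root and assumes the positive root only. The equation y^2 = 49 actually has two solutions: y = 7 and y = -7. The proof silently assumes y > 0 without justification, then uses this assumption to conclude y > 0, which is circular. The counterexample y = -7 shows the claim is false.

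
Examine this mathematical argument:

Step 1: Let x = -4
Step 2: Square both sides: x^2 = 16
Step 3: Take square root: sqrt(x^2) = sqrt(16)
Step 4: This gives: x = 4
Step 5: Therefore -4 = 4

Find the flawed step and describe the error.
Step 4: This gives: x = 4

Step 4 incorrectly states that sqrt(x^2) = x. The correct identity is sqrt(x^2) = |x|. Since x = -4 < 0, we have sqrt(x^2) = |-4| = 4, not x = -4.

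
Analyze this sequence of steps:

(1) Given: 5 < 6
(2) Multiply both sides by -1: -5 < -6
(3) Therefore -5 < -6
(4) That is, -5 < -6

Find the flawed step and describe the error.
Step 2: Multiply both sides by -1: -5 < -6

Step 2 multiplies both sides by -1 but fails to reverse the inequality sign. When multiplying (or dividing) an inequality by a negative number, the direction must be reversed. Since 5 < 6, we should get -5 > -6, i.e., -5 > -6.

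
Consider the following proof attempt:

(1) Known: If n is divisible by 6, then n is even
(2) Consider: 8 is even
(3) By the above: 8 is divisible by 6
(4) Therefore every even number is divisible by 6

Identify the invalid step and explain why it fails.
Step 3: By the above: 8 is divisible by 6

Step 3 commits the fallacy of affirming the consequent. The known fact 'divisible by 6 → even' does NOT imply 'even → divisible by 6'. That would be the converse, which is false. For example, 8 is even but 8 ÷ 6 = 1.33, which is not an integer.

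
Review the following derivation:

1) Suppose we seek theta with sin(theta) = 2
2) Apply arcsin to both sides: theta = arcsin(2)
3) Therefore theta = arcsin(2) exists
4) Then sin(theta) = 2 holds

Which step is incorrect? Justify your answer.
Step 2: Apply arcsin to both sides: theta = arcsin(2)

Step 2 applies arcsin to 2. However, arcsin(x) is only defined for x in [-1, 1] because sin(theta) can only produce values in that range. Since |2| > 1, arcsin(2) is undefined. There is no angle whose sine equals 2.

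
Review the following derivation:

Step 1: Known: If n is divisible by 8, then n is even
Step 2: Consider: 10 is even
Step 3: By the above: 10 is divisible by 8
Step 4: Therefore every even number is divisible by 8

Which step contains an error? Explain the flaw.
Step 3: By the above: 10 is divisible by 8

Step 3 commits the fallacy of affirming the consequent. The known fact 'divisible by 8 → even' does NOT imply 'even → divisible by 8'. That would be the converse, which is false. For example, 10 is even but 10 ÷ 8 = 1.25, which is not an integer.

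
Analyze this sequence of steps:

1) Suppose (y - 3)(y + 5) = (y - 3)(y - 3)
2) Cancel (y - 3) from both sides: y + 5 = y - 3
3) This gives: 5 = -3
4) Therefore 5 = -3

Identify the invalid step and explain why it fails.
Step 2: Cancel (y - 3) from both sides: y + 5 = y - 3

Step 2 cancels (y - 3) from both sides. This is only valid if (y - 3) ≠ 0, i.e., y ≠ 3. When y = 3, both sides equal zero regardless of the other factors. The correct approach requires considering y = 3 as a separate case.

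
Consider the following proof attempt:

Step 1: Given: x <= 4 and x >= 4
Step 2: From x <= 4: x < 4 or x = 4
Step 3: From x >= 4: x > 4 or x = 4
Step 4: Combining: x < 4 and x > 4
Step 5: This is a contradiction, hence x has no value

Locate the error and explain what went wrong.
Step 4: Combining: x < 4 and x > 4

Step 4 incorrectly combines the conditions. From x <= 4 and x >= 4, the intersection is x = 4. The error treats the 'or' cases as 'and' requirements. The correct conclusion is that x = 4 is the unique solution, not that no solution exists.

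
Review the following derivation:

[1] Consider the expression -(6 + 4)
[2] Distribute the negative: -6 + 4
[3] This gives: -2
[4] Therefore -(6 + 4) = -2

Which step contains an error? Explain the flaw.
Step 2: Distribute the negative: -6 + 4

Step 2 incorrectly distributes the negative sign. The correct distribution is -(6 + 4) = -6 - 4 = -10. The negative must be applied to both terms, not just the first. The error treats -(6 + 4) as -6 + 4, which equals -2 instead of -10.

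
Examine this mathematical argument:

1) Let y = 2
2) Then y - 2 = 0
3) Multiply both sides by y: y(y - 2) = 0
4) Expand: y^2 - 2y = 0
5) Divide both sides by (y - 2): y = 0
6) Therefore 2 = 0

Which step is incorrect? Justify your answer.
Step 5: Divide both sides by (y - 2): y = 0

Step 5 divides both sides by (y - 2). However, since y = 2, we have (y - 2) = 0. Division by zero is undefined, making this step invalid.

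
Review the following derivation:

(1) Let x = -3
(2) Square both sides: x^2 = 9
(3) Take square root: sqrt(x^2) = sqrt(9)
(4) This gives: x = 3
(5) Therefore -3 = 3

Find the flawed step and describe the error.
Step 4: This gives: x = 3

Step 4 incorrectly states that sqrt(x^2) = x. The correct identity is sqrt(x^2) = |x|. Since x = -3 < 0, we have sqrt(x^2) = |-3| = 3, not x = -3.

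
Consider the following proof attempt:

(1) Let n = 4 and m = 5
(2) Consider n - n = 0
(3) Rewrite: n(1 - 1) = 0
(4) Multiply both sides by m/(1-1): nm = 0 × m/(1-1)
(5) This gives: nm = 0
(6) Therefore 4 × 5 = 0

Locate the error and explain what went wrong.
Step 4: Multiply both sides by m/(1-1): nm = 0 × m/(1-1)

Step 4 multiplies both sides by m/(1-1). However, 1-1 = 0, so this is multiplication by m/0, which is undefined. We cannot multiply by an undefined expression.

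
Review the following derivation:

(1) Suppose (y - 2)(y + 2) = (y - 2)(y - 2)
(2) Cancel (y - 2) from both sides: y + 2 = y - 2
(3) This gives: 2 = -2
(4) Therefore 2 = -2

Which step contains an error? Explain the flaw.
Step 2: Cancel (y - 2) from both sides: y + 2 = y - 2

Step 2 cancels (y - 2) from both sides. This is only valid if (y - 2) ≠ 0, i.e., y ≠ 2. When y = 2, both sides equal zero regardless of the other factors. The correct approach requires considering y = 2 as a separate case.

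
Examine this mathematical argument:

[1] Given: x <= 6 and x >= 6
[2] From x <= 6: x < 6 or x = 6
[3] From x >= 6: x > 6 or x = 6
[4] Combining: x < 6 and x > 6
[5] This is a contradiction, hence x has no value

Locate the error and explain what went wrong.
Step 4: Combining: x < 6 and x > 6

Step 4 incorrectly combines the conditions. From x <= 6 and x >= 6, the intersection is x = 6. The error treats the 'or' cases as 'and' requirements. The correct conclusion is that x = 6 is the unique solution, not that no solution exists.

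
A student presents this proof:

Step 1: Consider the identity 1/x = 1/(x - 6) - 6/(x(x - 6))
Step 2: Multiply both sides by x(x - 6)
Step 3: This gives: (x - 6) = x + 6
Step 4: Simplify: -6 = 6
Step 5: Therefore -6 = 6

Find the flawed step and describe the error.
Step 3: This gives: (x - 6) = x + 6

Step 3 makes a sign error when clearing denominators. Multiplying -6/(x(x - 6)) by x(x - 6) gives -6, not +6. The correct result is (x - 6) = x - 6, which is trivially true, not (x - 6) = x + 6. (Step 1 is a valid identity: 1/(x - 6) - 6/(x(x - 6)) = (x - 6)/(x(x - 6)) = 1/x.)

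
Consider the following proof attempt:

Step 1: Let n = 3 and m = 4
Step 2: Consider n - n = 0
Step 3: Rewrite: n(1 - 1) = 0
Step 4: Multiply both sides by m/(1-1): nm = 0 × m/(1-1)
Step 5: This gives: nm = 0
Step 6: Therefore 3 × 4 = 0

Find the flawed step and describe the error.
Step 4: Multiply both sides by m/(1-1): nm = 0 × m/(1-1)

Step 4 multiplies both sides by m/(1-1). However, 1-1 = 0, so this is multiplication by m/0, which is undefined. We cannot multiply by an undefined expression.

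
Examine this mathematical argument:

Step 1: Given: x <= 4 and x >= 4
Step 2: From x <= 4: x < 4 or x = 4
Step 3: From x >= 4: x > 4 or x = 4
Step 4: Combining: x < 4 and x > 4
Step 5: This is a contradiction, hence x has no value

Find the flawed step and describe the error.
Step 4: Combining: x < 4 and x > 4

Step 4 incorrectly combines the conditions. From x <= 4 and x >= 4, the intersection is x = 4. The error treats the 'or' cases as 'and' requirements. The correct conclusion is that x = 4 is the unique solution, not that no solution exists.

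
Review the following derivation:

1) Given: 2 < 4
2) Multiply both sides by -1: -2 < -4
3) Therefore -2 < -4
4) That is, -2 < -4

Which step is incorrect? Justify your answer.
Step 2: Multiply both sides by -1: -2 < -4

Step 2 multiplies both sides by -1 but fails to reverse the inequality sign. When multiplying (or dividing) an inequality by a negative number, the direction must be reversed. Since 2 < 4, we should get -2 > -4, i.e., -2 > -4.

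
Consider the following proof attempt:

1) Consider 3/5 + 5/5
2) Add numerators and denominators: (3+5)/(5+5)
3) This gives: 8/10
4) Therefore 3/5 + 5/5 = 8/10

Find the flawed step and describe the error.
Step 2: Add numerators and denominators: (3+5)/(5+5)

Step 2 incorrectly adds fractions by separately adding numerators and denominators. This is wrong. The correct method requires a common denominator: 3/5 + 5/5 = (3×5 + 5×5)/(5×5) = 40/25 = 8/5. The method used gives 8/10, which is different.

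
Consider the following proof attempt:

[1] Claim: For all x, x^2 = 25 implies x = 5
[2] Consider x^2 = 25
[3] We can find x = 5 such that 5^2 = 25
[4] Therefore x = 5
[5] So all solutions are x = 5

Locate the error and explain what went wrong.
Step 4: Therefore x = 5

Step 4 incorrectly concludes that x = 5 is the only solution. The proof shows that x = 5 is A solution (existence), but does not show it is the ONLY solution (uniqueness). In fact, x = -5 is also a solution since (-5)^2 = 25. Finding one solution doesn't prove there are no others.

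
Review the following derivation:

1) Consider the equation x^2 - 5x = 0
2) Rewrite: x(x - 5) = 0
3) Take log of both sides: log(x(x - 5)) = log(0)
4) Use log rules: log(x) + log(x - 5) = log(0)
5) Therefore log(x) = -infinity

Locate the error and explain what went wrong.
Step 3: Take log of both sides: log(x(x - 5)) = log(0)

Step 3 takes the logarithm of both sides, resulting in log(0) on the right side. The logarithm is only defined for positive numbers; log(0) is undefined (approaches negative infinity). This operation is invalid.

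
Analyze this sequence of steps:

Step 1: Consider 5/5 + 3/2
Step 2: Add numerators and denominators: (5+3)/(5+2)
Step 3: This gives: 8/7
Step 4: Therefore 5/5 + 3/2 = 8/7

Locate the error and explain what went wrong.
Step 2: Add numerators and denominators: (5+3)/(5+2)

Step 2 incorrectly adds fractions by separately adding numerators and denominators. This is wrong. The correct method requires a common denominator: 5/5 + 3/2 = (5×2 + 3×5)/(5×2) = 25/10 = 5/2. The method used gives 8/7, which is different.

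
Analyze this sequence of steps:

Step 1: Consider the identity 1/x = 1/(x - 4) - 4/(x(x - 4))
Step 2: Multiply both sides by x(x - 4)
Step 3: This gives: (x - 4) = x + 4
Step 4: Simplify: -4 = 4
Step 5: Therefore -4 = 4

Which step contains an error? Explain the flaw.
Step 3: This gives: (x - 4) = x + 4

Step 3 makes a sign error when clearing denominators. Multiplying -4/(x(x - 4)) by x(x - 4) gives -4, not +4. The correct result is (x - 4) = x - 4, which is trivially true, not (x - 4) = x + 4. (Step 1 is a valid identity: 1/(x - 4) - 4/(x(x - 4)) = (x - 4)/(x(x - 4)) = 1/x.)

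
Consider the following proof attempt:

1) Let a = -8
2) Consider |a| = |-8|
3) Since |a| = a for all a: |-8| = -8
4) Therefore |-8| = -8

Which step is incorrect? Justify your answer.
Step 3: Since |a| = a for all a: |-8| = -8

Step 3 incorrectly states that |a| = a for all a. The correct definition is |a| = a when a >= 0, and |a| = -a when a < 0. Since -8 < 0, we have |-8| = -(-8) = 8, not -8.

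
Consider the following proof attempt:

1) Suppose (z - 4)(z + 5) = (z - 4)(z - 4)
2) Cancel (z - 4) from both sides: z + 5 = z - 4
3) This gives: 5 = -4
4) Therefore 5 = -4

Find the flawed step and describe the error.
Step 2: Cancel (z - 4) from both sides: z + 5 = z - 4

Step 2 cancels (z - 4) from both sides. This is only valid if (z - 4) ≠ 0, i.e., z ≠ 4. When z = 4, both sides equal zero regardless of the other factors. The correct approach requires considering z = 4 as a separate case.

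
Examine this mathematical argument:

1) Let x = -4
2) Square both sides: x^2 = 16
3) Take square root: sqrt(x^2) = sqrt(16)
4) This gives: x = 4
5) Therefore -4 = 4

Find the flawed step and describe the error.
Step 4: This gives: x = 4

Step 4 incorrectly states that sqrt(x^2) = x. The correct identity is sqrt(x^2) = |x|. Since x = -4 < 0, we have sqrt(x^2) = |-4| = 4, not x = -4.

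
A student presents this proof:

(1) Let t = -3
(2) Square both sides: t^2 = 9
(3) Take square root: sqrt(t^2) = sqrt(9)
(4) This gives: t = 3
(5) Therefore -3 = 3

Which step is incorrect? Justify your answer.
Step 4: This gives: t = 3

Step 4 incorrectly states that sqrt(t^2) = t. The correct identity is sqrt(t^2) = |t|. Since t = -3 < 0, we have sqrt(t^2) = |-3| = 3, not t = -3.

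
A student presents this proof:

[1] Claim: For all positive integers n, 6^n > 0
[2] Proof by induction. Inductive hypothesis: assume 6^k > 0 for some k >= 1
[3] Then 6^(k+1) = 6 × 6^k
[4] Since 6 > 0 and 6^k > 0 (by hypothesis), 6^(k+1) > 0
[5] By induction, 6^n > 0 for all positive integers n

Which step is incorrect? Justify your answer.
Step 5: By induction, 6^n > 0 for all positive integers n

Step 5 concludes the proof by induction, but no base case was ever established. A valid induction proof requires: (1) a base case proving 6^1 > 0, and (2) an inductive step showing IF 6^k > 0 THEN 6^(k+1) > 0. Steps 2-4 correctly establish the inductive step, but without the base case the conclusion in step 5 does not follow.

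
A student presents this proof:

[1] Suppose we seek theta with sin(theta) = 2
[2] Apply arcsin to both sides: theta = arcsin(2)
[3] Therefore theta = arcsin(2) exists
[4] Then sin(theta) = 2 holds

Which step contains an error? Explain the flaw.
Step 2: Apply arcsin to both sides: theta = arcsin(2)

Step 2 applies arcsin to 2. However, arcsin(x) is only defined for x in [-1, 1] because sin(theta) can only produce values in that range. Since |2| > 1, arcsin(2) is undefined. There is no angle whose sine equals 2.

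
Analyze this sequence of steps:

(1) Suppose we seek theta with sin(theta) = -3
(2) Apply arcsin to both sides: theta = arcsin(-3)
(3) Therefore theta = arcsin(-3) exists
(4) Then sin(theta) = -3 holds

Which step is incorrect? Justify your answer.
Step 2: Apply arcsin to both sides: theta = arcsin(-3)

Step 2 applies arcsin to -3. However, arcsin(x) is only defined for x in [-1, 1] because sin(theta) can only produce values in that range. Since |-3| > 1, arcsin(-3) is undefined. There is no angle whose sine equals -3.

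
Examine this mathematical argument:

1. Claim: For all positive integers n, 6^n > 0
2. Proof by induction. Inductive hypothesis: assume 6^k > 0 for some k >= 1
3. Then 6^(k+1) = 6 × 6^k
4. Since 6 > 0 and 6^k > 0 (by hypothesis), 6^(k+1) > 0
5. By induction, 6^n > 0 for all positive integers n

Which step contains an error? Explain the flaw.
Step 5: By induction, 6^n > 0 for all positive integers n

Step 5 concludes the proof by induction, but no base case was ever established. A valid induction proof requires: (1) a base case proving 6^1 > 0, and (2) an inductive step showing IF 6^k > 0 THEN 6^(k+1) > 0. Steps 2-4 correctly establish the inductive step, but without the base case the conclusion in step 5 does not follow.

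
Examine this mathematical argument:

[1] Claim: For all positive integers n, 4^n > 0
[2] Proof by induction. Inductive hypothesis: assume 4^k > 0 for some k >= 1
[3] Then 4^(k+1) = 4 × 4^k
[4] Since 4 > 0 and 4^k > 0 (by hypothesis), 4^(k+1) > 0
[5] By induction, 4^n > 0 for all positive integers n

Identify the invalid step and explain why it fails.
Step 5: By induction, 4^n > 0 for all positive integers n

Step 5 concludes the proof by induction, but no base case was ever established. A valid induction proof requires: (1) a base case proving 4^1 > 0, and (2) an inductive step showing IF 4^k > 0 THEN 4^(k+1) > 0. Steps 2-4 correctly establish the inductive step, but without the base case the conclusion in step 5 does not follow.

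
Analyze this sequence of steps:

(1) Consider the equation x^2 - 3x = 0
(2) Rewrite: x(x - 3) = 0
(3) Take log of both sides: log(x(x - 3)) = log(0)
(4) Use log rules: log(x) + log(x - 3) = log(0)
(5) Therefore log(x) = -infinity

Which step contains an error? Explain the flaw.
Step 3: Take log of both sides: log(x(x - 3)) = log(0)

Step 3 takes the logarithm of both sides, resulting in log(0) on the right side. The logarithm is only defined for positive numbers; log(0) is undefined (approaches negative infinity). This operation is invalid.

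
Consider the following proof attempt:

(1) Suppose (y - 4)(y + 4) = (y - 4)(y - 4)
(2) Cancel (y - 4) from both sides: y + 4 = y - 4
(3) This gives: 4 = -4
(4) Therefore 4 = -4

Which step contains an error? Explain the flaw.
Step 2: Cancel (y - 4) from both sides: y + 4 = y - 4

Step 2 cancels (y - 4) from both sides. This is only valid if (y - 4) ≠ 0, i.e., y ≠ 4. When y = 4, both sides equal zero regardless of the other factors. The correct approach requires considering y = 4 as a separate case.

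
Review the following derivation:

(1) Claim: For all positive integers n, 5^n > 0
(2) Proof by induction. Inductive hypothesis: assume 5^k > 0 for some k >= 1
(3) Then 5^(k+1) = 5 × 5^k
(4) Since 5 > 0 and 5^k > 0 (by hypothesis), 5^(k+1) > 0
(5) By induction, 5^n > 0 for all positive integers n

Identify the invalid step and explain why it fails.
Step 5: By induction, 5^n > 0 for all positive integers n

Step 5 concludes the proof by induction, but no base case was ever established. A valid induction proof requires: (1) a base case proving 5^1 > 0, and (2) an inductive step showing IF 5^k > 0 THEN 5^(k+1) > 0. Steps 2-4 correctly establish the inductive step, but without the base case the conclusion in step 5 does not follow.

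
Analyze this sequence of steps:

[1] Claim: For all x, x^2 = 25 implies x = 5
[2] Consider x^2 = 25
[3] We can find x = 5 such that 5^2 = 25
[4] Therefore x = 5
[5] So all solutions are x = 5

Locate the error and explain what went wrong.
Step 4: Therefore x = 5

Step 4 incorrectly concludes that x = 5 is the only solution. The proof shows that x = 5 is A solution (existence), but does not show it is the ONLY solution (uniqueness). In fact, x = -5 is also a solution since (-5)^2 = 25. Finding one solution doesn't prove there are no others.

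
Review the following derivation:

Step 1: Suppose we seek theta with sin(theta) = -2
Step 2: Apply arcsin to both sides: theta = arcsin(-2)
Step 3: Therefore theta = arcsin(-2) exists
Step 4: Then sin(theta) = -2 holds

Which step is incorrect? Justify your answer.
Step 2: Apply arcsin to both sides: theta = arcsin(-2)

Step 2 applies arcsin to -2. However, arcsin(x) is only defined for x in [-1, 1] because sin(theta) can only produce values in that range. Since |-2| > 1, arcsin(-2) is undefined. There is no angle whose sine equals -2.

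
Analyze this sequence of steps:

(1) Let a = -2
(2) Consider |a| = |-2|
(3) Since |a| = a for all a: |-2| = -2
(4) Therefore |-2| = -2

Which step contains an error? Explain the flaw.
Step 3: Since |a| = a for all a: |-2| = -2

Step 3 incorrectly states that |a| = a for all a. The correct definition is |a| = a when a >= 0, and |a| = -a when a < 0. Since -2 < 0, we have |-2| = -(-2) = 2, not -2.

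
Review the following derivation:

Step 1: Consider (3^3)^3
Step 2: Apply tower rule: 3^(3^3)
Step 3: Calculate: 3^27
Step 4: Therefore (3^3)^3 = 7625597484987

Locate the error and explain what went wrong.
Step 2: Apply tower rule: 3^(3^3)

Step 2 incorrectly states that (a^b)^c = a^(b^c). The correct rule is (a^b)^c = a^(b×c). The actual value is (3^3)^3 = 3^9 = 19683, not 3^27 = 7625597484987.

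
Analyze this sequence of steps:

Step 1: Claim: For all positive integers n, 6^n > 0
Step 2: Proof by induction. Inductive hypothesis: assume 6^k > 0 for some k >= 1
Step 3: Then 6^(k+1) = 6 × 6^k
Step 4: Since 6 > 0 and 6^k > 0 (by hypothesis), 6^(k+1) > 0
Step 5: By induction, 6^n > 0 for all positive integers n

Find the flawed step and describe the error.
Step 5: By induction, 6^n > 0 for all positive integers n

Step 5 concludes the proof by induction, but no base case was ever established. A valid induction proof requires: (1) a base case proving 6^1 > 0, and (2) an inductive step showing IF 6^k > 0 THEN 6^(k+1) > 0. Steps 2-4 correctly establish the inductive step, but without the base case the conclusion in step 5 does not follow.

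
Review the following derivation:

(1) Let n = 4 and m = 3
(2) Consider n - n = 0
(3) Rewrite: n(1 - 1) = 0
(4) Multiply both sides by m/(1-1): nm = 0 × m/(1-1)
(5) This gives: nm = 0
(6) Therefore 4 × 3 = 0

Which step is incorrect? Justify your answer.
Step 4: Multiply both sides by m/(1-1): nm = 0 × m/(1-1)

Step 4 multiplies both sides by m/(1-1). However, 1-1 = 0, so this is multiplication by m/0, which is undefined. We cannot multiply by an undefined expression.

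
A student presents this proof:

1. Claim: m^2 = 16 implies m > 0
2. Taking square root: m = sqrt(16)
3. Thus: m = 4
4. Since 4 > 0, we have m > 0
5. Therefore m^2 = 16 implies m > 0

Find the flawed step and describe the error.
Step 2: Taking square root: m = sqrt(16)

Step 2 takes the square root and assumes the positive root only. The equation m^2 = 16 actually has two solutions: m = 4 and m = -4. The proof silently assumes m > 0 without justification, then uses this assumption to conclude m > 0, which is circular. The counterexample m = -4 shows the claim is false.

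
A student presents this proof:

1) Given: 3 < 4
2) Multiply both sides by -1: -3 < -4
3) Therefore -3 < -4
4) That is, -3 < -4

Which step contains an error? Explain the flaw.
Step 2: Multiply both sides by -1: -3 < -4

Step 2 multiplies both sides by -1 but fails to reverse the inequality sign. When multiplying (or dividing) an inequality by a negative number, the direction must be reversed. Since 3 < 4, we should get -3 > -4, i.e., -3 > -4.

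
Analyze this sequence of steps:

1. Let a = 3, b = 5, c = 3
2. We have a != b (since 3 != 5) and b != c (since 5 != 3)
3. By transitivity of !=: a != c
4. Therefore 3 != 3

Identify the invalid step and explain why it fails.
Step 3: By transitivity of !=: a != c

Step 3 incorrectly applies transitivity to the '!=' relation. Transitivity states: if a R b and b R c, then a R c. However, '!=' is not transitive. Counterexample: 3 != 5 and 5 != 3, but 3 = 3 (both equal 3). Transitivity holds for relations like <, <=, =, but not for !=.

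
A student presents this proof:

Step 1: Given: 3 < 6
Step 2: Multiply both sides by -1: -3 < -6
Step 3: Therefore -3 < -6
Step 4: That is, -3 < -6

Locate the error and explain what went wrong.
Step 2: Multiply both sides by -1: -3 < -6

Step 2 multiplies both sides by -1 but fails to reverse the inequality sign. When multiplying (or dividing) an inequality by a negative number, the direction must be reversed. Since 3 < 6, we should get -3 > -6, i.e., -3 > -6.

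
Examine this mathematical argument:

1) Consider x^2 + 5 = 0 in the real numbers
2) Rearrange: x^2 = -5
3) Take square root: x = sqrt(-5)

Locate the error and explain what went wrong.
Step 3: Take square root: x = sqrt(-5)

Step 3 takes the square root of -5, which is negative. In the real number system, the square root of a negative number is undefined. The equation x^2 + 5 = 0 has no real solutions. Square roots of negative numbers only exist in the complex numbers.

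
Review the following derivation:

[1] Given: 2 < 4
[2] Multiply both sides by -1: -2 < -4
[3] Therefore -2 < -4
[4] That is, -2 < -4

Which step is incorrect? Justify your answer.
Step 2: Multiply both sides by -1: -2 < -4

Step 2 multiplies both sides by -1 but fails to reverse the inequality sign. When multiplying (or dividing) an inequality by a negative number, the direction must be reversed. Since 2 < 4, we should get -2 > -4, i.e., -2 > -4.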